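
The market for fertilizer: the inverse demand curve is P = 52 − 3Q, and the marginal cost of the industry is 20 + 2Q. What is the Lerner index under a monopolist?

Lerner index = 0.3

Monopoly sets MR = MC: 52 − 6Q = 20 + 2Q ⇒ Q = 4, P = 52 − 3·4 = 40.
Lerner index = (P − MC)/P = (40 − 28)/40 = 0.3.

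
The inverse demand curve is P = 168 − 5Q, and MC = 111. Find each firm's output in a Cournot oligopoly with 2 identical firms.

Cournot with 2 identical firms: the symmetric best-response condition is 168 − 15q = 111. Each firm produces q = 3.8, total output Q = 7.6, price P = 130.

q_i = 3.8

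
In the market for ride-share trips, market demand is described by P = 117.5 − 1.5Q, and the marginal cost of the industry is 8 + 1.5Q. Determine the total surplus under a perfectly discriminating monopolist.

TS = 1998.375

A perfectly discriminating monopolist sells every unit with P(Q) ≥ MC(Q), so output equals the competitive quantity Q = 36.5. Each buyer pays their reservation price, so CS = 0 and the firm captures all surplus.
TS = 1998.375 (equal to competitive TS).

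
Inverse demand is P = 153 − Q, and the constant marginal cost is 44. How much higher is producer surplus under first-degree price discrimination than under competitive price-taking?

Perfect competition: P = MC = 44, so 153 − Q = 44 and Q = 109.
PS = (44 − 44)·109 = 0.
With perfect price discrimination, output is the efficient level Q = 109 (where demand meets MC), but every buyer pays their willingness to pay: CS = 0 and PS = total surplus.
PS = ½·(153 − 44)·109 = 5940.5.
Change in producer surplus: 5940.5 − 0 = 5940.5.

Producer surplus rises by 5940.5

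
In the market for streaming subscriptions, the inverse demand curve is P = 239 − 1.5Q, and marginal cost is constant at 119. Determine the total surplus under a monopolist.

A monopolist chooses Q where MR = MC. MR = 239 − 3Q; setting this equal to 119 gives Q = 40 and P = 179.
CS = ½·(239 − 179)·40 = 1200; PS = (179 − 119)·40 = 2400; TS = 3600.

TS = 3600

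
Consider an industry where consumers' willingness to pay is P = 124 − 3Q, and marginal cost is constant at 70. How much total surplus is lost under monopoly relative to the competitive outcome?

DWL = 121.5

Perfect competition: P = MC = 70, so 124 − 3Q = 70 and Q = 18.
The monopolist equates marginal revenue to marginal cost: 124 − 6Q = 70, so Q = 9. From demand, P = 97.
DWL is the triangle between Q = 9 and Q = 18: ½·(18 − 9)·(97 − 70) = 121.5.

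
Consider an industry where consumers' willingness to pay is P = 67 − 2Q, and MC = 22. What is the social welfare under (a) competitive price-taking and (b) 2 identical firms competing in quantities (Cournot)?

Perfect competition: P = MC = 22, so 67 − 2Q = 22 and Q = 22.5.
CS = ½·(67 − 22)·22.5 = 506.25; PS = (22 − 22)·22.5 = 0; TS = 506.25.
With 2 symmetric Cournot firms, each firm's FOC gives 67 − 6q = 22, so q = 7.5, Q = 2·7.5 = 15, and P = 37.
CS = ½·(67 − 37)·15 = 225; PS = (37 − 22)·15 = 225; TS = 450.

Competition: TS = 506.25; Cournot: TS = 450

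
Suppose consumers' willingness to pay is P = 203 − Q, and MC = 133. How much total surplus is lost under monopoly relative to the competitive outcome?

DWL = 612.5

Perfect competition: P = MC = 133, so 203 − Q = 133 and Q = 70.
The monopolist equates marginal revenue to marginal cost: 203 − 2Q = 133, so Q = 35. From demand, P = 168.
DWL is the triangle between Q = 35 and Q = 70: ½·(70 − 35)·(168 − 133) = 612.5.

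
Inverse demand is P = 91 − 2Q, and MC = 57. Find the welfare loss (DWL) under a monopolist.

DWL = 72.25

Under competition P = MC = 57, so Q = (91 − 57)/2 = 17.
Monopoly sets MR = MC: 91 − 4Q = 57 ⇒ Q = 8.5, P = 91 − 2·8.5 = 74.
DWL is the triangle between Q = 8.5 and Q = 17: ½·(17 − 8.5)·(74 − 57) = 72.25.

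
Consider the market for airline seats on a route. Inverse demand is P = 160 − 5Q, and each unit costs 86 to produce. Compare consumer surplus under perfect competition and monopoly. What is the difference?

Competitive firms price at marginal cost: P = 86, giving Q = 14.8.
CS = ½·(160 − 86)·14.8 = 547.6.
The monopolist equates marginal revenue to marginal cost: 160 − 10Q = 86, so Q = 7.4. From demand, P = 123.
CS = ½·(160 − 123)·7.4 = 136.9.
Change in consumer surplus: 136.9 − 547.6 = −410.7.

CS falls by 410.7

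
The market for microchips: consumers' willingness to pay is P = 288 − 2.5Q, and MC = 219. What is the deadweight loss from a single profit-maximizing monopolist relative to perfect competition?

DWL = 238.05

Under competition P = MC = 219, so Q = (288 − 219)/2.5 = 27.6.
Monopoly sets MR = MC: 288 − 5Q = 219 ⇒ Q = 13.8, P = 288 − 2.5·13.8 = 253.5.
DWL is the triangle between Q = 13.8 and Q = 27.6: ½·(27.6 − 13.8)·(253.5 − 219) = 238.05.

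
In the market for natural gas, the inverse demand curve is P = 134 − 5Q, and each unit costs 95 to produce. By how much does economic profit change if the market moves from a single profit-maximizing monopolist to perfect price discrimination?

A monopolist chooses Q where MR = MC. MR = 134 − 10Q; setting this equal to 95 gives Q = 3.9 and P = 114.5.
Profit = (114.5 − 95)·3.9 = 76.05.
Under first-degree price discrimination the firm charges each unit its demand price and produces up to where P = MC, i.e. Q = 7.8. Consumer surplus is zero; producer surplus equals total surplus.
PS equals the full surplus area, 152.1. Profit = 152.1 = 152.1.
Change in economic profit: 152.1 − 76.05 = 76.05.

π rises by 76.05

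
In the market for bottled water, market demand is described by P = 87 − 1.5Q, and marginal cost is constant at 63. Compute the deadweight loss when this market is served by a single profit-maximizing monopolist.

Under competition P = MC = 63, so Q = (87 − 63)/1.5 = 16.
A monopolist chooses Q where MR = MC. MR = 87 − 3Q; setting this equal to 63 gives Q = 8 and P = 75.
DWL is the triangle between Q = 8 and Q = 16: ½·(16 − 8)·(75 − 63) = 48.

DWL = 48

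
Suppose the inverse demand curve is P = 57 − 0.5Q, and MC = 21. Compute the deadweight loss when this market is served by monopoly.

DWL = 324

Perfect competition: P = MC = 21, so 57 − 0.5Q = 21 and Q = 72.
A monopolist chooses Q where MR = MC. MR = 57 − Q; setting this equal to 21 gives Q = 36 and P = 39.
DWL is the triangle between Q = 36 and Q = 72: ½·(72 − 36)·(39 − 21) = 324.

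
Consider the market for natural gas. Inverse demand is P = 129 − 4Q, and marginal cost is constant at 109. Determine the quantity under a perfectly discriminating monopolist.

Q = 5

A perfectly discriminating monopolist sells every unit with P(Q) ≥ MC(Q), so output equals the competitive quantity Q = 5. Each buyer pays their reservation price, so CS = 0 and the firm captures all surplus.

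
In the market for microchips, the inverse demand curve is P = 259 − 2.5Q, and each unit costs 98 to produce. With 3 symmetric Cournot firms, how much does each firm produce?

With 3 symmetric Cournot firms, each firm's FOC gives 259 − 10q = 98, so q = 16.1, Q = 3·16.1 = 48.3, and P = 138.25.

q_i = 16.1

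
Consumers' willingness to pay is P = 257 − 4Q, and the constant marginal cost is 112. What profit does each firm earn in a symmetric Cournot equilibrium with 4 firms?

π_i = 210.25

With 4 symmetric Cournot firms, each firm's FOC gives 257 − 20q = 112, so q = 7.25, Q = 4·7.25 = 29, and P = 141.
Each firm's profit = (141 − 112)·7.25 = 210.25.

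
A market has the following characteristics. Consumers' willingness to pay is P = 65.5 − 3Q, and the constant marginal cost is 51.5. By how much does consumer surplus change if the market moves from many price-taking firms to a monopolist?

Perfect competition: P = MC = 51.5, so 65.5 − 3Q = 51.5 and Q = 14/3.
CS = ½·(65.5 − 51.5)·14/3 = 98/3.
A monopolist chooses Q where MR = MC. MR = 65.5 − 6Q; setting this equal to 51.5 gives Q = 7/3 and P = 58.5.
CS = ½·(65.5 − 58.5)·7/3 = 49/6.
Change in consumer surplus: 49/6 − 98/3 = −24.5.

Consumer surplus falls by 24.5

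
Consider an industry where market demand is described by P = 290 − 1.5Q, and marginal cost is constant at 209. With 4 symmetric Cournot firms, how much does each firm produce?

Cournot with 4 identical firms: the symmetric best-response condition is 290 − 7.5q = 209. Each firm produces q = 10.8, total output Q = 43.2, price P = 225.2.

q_i = 10.8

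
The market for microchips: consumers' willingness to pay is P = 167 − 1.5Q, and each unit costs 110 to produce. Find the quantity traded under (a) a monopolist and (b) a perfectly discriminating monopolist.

A monopolist chooses Q where MR = MC. MR = 167 − 3Q; setting this equal to 110 gives Q = 19 and P = 138.5.
Under first-degree price discrimination the firm charges each unit its demand price and produces up to where P = MC, i.e. Q = 38. Consumer surplus is zero; producer surplus equals total surplus.

Monopoly: Q = 19; Perfect PD: Q = 38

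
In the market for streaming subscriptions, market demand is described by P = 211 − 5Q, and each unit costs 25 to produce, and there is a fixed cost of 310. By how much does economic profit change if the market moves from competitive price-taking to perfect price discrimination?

Perfect competition: P = MC = 25, so 211 − 5Q = 25 and Q = 37.2.
Profit = (25 − 25)·37.2 − 310 = −310.
With perfect price discrimination, output is the efficient level Q = 37.2 (where demand meets MC), but every buyer pays their willingness to pay: CS = 0 and PS = total surplus.
PS equals the full surplus area, 3459.6. Profit = 3459.6 − 310 = 3149.6.
Change in economic profit: 3149.6 − −310 = 3459.6.

π rises by 3459.6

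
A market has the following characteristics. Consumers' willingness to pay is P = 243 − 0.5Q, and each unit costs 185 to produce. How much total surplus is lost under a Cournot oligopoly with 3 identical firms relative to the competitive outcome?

DWL = 210.25

Under competition P = MC = 185, so Q = (243 − 185)/0.5 = 116.
Cournot with 3 identical firms: the symmetric best-response condition is 243 − 2q = 185. Each firm produces q = 29, total output Q = 87, price P = 199.5.
DWL is the triangle between Q = 87 and Q = 116: ½·(116 − 87)·(199.5 − 185) = 210.25.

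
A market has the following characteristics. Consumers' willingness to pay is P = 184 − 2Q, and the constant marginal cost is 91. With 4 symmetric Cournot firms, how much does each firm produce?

With 4 symmetric Cournot firms, each firm's FOC gives 184 − 10q = 91, so q = 9.3, Q = 4·9.3 = 37.2, and P = 109.6.

q_i = 9.3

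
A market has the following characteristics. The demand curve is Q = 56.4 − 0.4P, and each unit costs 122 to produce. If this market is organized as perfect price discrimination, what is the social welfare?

TS = 72.2

Inverting demand: P = 141 − 2.5Q.
Under first-degree price discrimination the firm charges each unit its demand price and produces up to where P = MC, i.e. Q = 7.6. Consumer surplus is zero; producer surplus equals total surplus.
TS = 72.2 (equal to competitive TS).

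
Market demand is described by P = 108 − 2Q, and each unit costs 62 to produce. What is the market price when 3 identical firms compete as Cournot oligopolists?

In a 3-firm Cournot equilibrium, symmetry and the first-order condition give q = (108 − 62)/(8) = 5.75. So Q = 17.25 and P = 73.5.

P = 73.5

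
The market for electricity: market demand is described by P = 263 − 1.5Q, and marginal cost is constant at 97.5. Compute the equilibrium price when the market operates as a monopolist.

A monopolist chooses Q where MR = MC. MR = 263 − 3Q; setting this equal to 97.5 gives Q = 331/6 and P = 180.25.

P = 180.25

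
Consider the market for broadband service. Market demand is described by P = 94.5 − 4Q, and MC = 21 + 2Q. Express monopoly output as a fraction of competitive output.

The monopolist equates marginal revenue to marginal cost: 94.5 − 8Q = 21 + 2Q, so Q = 7.35. From demand, P = 65.1.
Under competition P = MC: 94.5 − 4Q = 21 + 2Q ⇒ Q = 12.25, P = 45.5.
Ratio Q_m/Q_c = 7.35/12.25 = 0.6.

Q_m/Q_c = 0.6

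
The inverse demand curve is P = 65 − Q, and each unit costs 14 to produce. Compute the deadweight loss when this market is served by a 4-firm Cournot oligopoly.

DWL = 52.02

Competitive firms price at marginal cost: P = 14, giving Q = 51.
With 4 symmetric Cournot firms, each firm's FOC gives 65 − 5q = 14, so q = 10.2, Q = 4·10.2 = 40.8, and P = 24.2.
DWL is the triangle between Q = 40.8 and Q = 51: ½·(51 − 40.8)·(24.2 − 14) = 52.02.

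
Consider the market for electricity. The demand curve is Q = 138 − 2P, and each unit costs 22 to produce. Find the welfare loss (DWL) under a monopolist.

DWL = 552.25

Inverting demand: P = 69 − 0.5Q.
Under competition P = MC = 22, so Q = (69 − 22)/0.5 = 94.
Monopoly sets MR = MC: 69 − Q = 22 ⇒ Q = 47, P = 69 − 0.5·47 = 45.5.
DWL is the triangle between Q = 47 and Q = 94: ½·(94 − 47)·(45.5 − 22) = 552.25.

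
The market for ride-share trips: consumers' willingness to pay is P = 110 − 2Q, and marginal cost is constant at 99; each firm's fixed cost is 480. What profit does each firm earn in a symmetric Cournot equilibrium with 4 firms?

Cournot with 4 identical firms: the symmetric best-response condition is 110 − 10q = 99. Each firm produces q = 1.1, total output Q = 4.4, price P = 101.2.
Each firm's profit = (101.2 − 99)·1.1 − 480 = −477.58.

π_i = −477.58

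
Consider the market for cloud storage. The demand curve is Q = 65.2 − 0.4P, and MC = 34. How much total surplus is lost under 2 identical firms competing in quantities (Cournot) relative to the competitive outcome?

Inverting demand: P = 163 − 2.5Q.
Competitive firms price at marginal cost: P = 34, giving Q = 51.6.
With 2 symmetric Cournot firms, each firm's FOC gives 163 − 7.5q = 34, so q = 17.2, Q = 2·17.2 = 34.4, and P = 77.
DWL is the triangle between Q = 34.4 and Q = 51.6: ½·(51.6 − 34.4)·(77 − 34) = 369.8.

DWL = 369.8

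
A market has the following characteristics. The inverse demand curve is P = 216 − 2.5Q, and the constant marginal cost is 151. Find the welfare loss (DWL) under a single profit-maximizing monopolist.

DWL = 211.25

Under competition P = MC = 151, so Q = (216 − 151)/2.5 = 26.
The monopolist equates marginal revenue to marginal cost: 216 − 5Q = 151, so Q = 13. From demand, P = 183.5.
DWL is the triangle between Q = 13 and Q = 26: ½·(26 − 13)·(183.5 − 151) = 211.25.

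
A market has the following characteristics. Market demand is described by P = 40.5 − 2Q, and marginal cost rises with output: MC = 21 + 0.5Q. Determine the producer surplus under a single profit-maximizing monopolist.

Monopoly sets MR = MC: 40.5 − 4Q = 21 + 0.5Q ⇒ Q = 13/3, P = 40.5 − 2·13/3 = 191/6.
PS = P·Q − VC(Q) = 191/6·13/3 − (21·13/3 + ½·0.5·(13/3)²) = 42.25.

PS = 42.25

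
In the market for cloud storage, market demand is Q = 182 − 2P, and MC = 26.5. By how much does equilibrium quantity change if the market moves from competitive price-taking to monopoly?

Equilibrium quantity falls by 64.5

Inverting demand: P = 91 − 0.5Q.
Perfect competition: P = MC = 26.5, so 91 − 0.5Q = 26.5 and Q = 129.
A monopolist chooses Q where MR = MC. MR = 91 − Q; setting this equal to 26.5 gives Q = 64.5 and P = 58.75.
Change in equilibrium quantity: 64.5 − 129 = −64.5.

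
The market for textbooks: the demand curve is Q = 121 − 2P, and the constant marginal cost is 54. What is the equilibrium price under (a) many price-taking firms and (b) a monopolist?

Inverting demand: P = 60.5 − 0.5Q.
Under competition P = MC = 54, so Q = (60.5 − 54)/0.5 = 13.
The monopolist equates marginal revenue to marginal cost: 60.5 − Q = 54, so Q = 6.5. From demand, P = 57.25.

Competition: P = 54; Monopoly: P = 57.25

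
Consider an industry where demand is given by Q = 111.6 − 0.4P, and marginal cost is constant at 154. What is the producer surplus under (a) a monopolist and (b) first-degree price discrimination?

Inverting demand: P = 279 − 2.5Q.
A monopolist chooses Q where MR = MC. MR = 279 − 5Q; setting this equal to 154 gives Q = 25 and P = 216.5.
PS = (216.5 − 154)·25 = 1562.5.
A perfectly discriminating monopolist sells every unit with P(Q) ≥ MC(Q), so output equals the competitive quantity Q = 50. Each buyer pays their reservation price, so CS = 0 and the firm captures all surplus.
PS = ½·(279 − 154)·50 = 3125.

Monopoly: PS = 1562.5; Perfect PD: PS = 3125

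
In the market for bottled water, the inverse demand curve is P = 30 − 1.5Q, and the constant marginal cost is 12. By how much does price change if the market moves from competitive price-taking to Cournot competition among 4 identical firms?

Price rises by 3.6

Competitive firms price at marginal cost: P = 12, giving Q = 12.
In a 4-firm Cournot equilibrium, symmetry and the first-order condition give q = (30 − 12)/(7.5) = 2.4. So Q = 9.6 and P = 15.6.
Change in price: 15.6 − 12 = 3.6.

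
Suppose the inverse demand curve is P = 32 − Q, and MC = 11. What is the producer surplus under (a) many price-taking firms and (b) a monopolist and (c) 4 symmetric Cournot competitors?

Competition: PS = 0; Monopoly: PS = 110.25; Cournot: PS = 70.56

Perfect competition: P = MC = 11, so 32 − Q = 11 and Q = 21.
PS = (11 − 11)·21 = 0.
The monopolist equates marginal revenue to marginal cost: 32 − 2Q = 11, so Q = 10.5. From demand, P = 21.5.
PS = (21.5 − 11)·10.5 = 110.25.
In a 4-firm Cournot equilibrium, symmetry and the first-order condition give q = (32 − 11)/(5) = 4.2. So Q = 16.8 and P = 15.2.
PS = (15.2 − 11)·16.8 = 70.56.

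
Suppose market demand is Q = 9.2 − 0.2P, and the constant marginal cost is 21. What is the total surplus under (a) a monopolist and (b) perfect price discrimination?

Monopoly: TS = 46.875; Perfect PD: TS = 62.5

Inverting demand: P = 46 − 5Q.
A monopolist chooses Q where MR = MC. MR = 46 − 10Q; setting this equal to 21 gives Q = 2.5 and P = 33.5.
CS = ½·(46 − 33.5)·2.5 = 15.625; PS = (33.5 − 21)·2.5 = 31.25; TS = 46.875.
A perfectly discriminating monopolist sells every unit with P(Q) ≥ MC(Q), so output equals the competitive quantity Q = 5. Each buyer pays their reservation price, so CS = 0 and the firm captures all surplus.
TS = 62.5 (equal to competitive TS).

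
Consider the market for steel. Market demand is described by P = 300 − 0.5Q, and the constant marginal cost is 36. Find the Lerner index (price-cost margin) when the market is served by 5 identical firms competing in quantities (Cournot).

In a 5-firm Cournot equilibrium, symmetry and the first-order condition give q = (300 − 36)/(3) = 88. So Q = 440 and P = 80.
Lerner index = (P − MC)/P = (80 − 36)/80 = 0.55.

Lerner index = 0.55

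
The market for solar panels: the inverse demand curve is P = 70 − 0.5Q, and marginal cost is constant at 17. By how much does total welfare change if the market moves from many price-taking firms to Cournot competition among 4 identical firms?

Total welfare falls by 112.36

Perfect competition: P = MC = 17, so 70 − 0.5Q = 17 and Q = 106.
CS = ½·(70 − 17)·106 = 2809; PS = (17 − 17)·106 = 0; TS = 2809.
With 4 symmetric Cournot firms, each firm's FOC gives 70 − 2.5q = 17, so q = 21.2, Q = 4·21.2 = 84.8, and P = 27.6.
CS = ½·(70 − 27.6)·84.8 = 1797.76; PS = (27.6 − 17)·84.8 = 898.88; TS = 2696.64.
Change in total welfare: 2696.64 − 2809 = −112.36.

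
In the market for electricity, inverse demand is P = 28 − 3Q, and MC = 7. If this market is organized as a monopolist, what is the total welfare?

A monopolist chooses Q where MR = MC. MR = 28 − 6Q; setting this equal to 7 gives Q = 3.5 and P = 17.5.
CS = ½·(28 − 17.5)·3.5 = 18.375; PS = (17.5 − 7)·3.5 = 36.75; TS = 55.125.

TS = 55.125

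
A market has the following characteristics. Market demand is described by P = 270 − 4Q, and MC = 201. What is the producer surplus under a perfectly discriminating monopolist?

With perfect price discrimination, output is the efficient level Q = 17.25 (where demand meets MC), but every buyer pays their willingness to pay: CS = 0 and PS = total surplus.
PS = ½·(270 − 201)·17.25 = 595.125.

PS = 595.125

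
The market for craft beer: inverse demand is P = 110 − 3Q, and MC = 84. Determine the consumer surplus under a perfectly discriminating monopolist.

CS = 0

A perfectly discriminating monopolist sells every unit with P(Q) ≥ MC(Q), so output equals the competitive quantity Q = 26/3. Each buyer pays their reservation price, so CS = 0 and the firm captures all surplus.
CS = 0.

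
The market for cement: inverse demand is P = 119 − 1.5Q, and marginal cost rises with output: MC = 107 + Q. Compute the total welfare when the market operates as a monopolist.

TS = 24.75

The monopolist equates marginal revenue to marginal cost: 119 − 3Q = 107 + Q, so Q = 3. From demand, P = 114.5.
CS = ½·(119 − 114.5)·3 = 6.75; PS = (114.5·3 − 107·3 − ½·1·3²) = 18; TS = 24.75.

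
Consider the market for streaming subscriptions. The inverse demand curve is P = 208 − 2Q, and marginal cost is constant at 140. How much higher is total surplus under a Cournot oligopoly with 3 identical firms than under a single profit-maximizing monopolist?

TS rises by 216.75

Monopoly sets MR = MC: 208 − 4Q = 140 ⇒ Q = 17, P = 208 − 2·17 = 174.
CS = ½·(208 − 174)·17 = 289; PS = (174 − 140)·17 = 578; TS = 867.
Cournot with 3 identical firms: the symmetric best-response condition is 208 − 8q = 140. Each firm produces q = 8.5, total output Q = 25.5, price P = 157.
CS = ½·(208 − 157)·25.5 = 650.25; PS = (157 − 140)·25.5 = 433.5; TS = 1083.75.
Change in total surplus: 1083.75 − 867 = 216.75.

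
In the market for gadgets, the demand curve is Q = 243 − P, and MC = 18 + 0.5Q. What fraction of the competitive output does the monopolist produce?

Q_m/Q_c = 0.6

Inverting demand: P = 243 − Q.
The monopolist equates marginal revenue to marginal cost: 243 − 2Q = 18 + 0.5Q, so Q = 90. From demand, P = 153.
Competitive equilibrium sets price equal to marginal cost: 243 − Q = 18 + 0.5Q, so Q = 150 and P = 93.
Ratio Q_m/Q_c = 90/150 = 0.6.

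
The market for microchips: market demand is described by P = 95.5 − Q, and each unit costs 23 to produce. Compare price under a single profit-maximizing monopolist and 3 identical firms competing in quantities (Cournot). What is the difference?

Monopoly sets MR = MC: 95.5 − 2Q = 23 ⇒ Q = 36.25, P = 95.5 − 36.25 = 59.25.
Cournot with 3 identical firms: the symmetric best-response condition is 95.5 − 4q = 23. Each firm produces q = 18.125, total output Q = 54.375, price P = 41.125.
Change in price: 41.125 − 59.25 = −18.125.

P falls by 18.125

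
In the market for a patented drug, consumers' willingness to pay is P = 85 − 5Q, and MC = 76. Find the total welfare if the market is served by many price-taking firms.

TS = 8.1

Perfect competition: P = MC = 76, so 85 − 5Q = 76 and Q = 1.8.
CS = ½·(85 − 76)·1.8 = 8.1; PS = (76 − 76)·1.8 = 0; TS = 8.1.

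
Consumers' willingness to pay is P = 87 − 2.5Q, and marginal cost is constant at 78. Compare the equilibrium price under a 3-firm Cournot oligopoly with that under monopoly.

Cournot with 3 identical firms: the symmetric best-response condition is 87 − 10q = 78. Each firm produces q = 0.9, total output Q = 2.7, price P = 80.25.
The monopolist equates marginal revenue to marginal cost: 87 − 5Q = 78, so Q = 1.8. From demand, P = 82.5.

Cournot: P = 80.25; Monopoly: P = 82.5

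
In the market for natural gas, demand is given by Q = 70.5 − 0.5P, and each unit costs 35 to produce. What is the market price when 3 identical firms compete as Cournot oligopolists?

P = 61.5

Inverting demand: P = 141 − 2Q.
Cournot with 3 identical firms: the symmetric best-response condition is 141 − 8q = 35. Each firm produces q = 13.25, total output Q = 39.75, price P = 61.5.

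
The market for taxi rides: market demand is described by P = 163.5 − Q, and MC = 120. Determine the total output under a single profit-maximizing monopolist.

Monopoly sets MR = MC: 163.5 − 2Q = 120 ⇒ Q = 21.75, P = 163.5 − 21.75 = 141.75.

Q = 21.75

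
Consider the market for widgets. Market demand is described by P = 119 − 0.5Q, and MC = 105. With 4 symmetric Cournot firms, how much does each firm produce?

q_i = 5.6

In a 4-firm Cournot equilibrium, symmetry and the first-order condition give q = (119 − 105)/(2.5) = 5.6. So Q = 22.4 and P = 107.8.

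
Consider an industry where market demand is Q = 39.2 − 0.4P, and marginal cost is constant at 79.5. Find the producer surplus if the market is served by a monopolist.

PS = 34.225

Inverting demand: P = 98 − 2.5Q.
Monopoly sets MR = MC: 98 − 5Q = 79.5 ⇒ Q = 3.7, P = 98 − 2.5·3.7 = 88.75.
PS = (88.75 − 79.5)·3.7 = 34.225.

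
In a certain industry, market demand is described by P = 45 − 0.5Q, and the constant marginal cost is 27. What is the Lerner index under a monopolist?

Lerner index = 0.25

A monopolist chooses Q where MR = MC. MR = 45 − Q; setting this equal to 27 gives Q = 18 and P = 36.
Lerner index = (P − MC)/P = (36 − 27)/36 = 0.25.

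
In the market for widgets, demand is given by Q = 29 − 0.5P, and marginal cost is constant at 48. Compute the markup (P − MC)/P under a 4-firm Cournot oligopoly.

Lerner index = 0.04

Inverting demand: P = 58 − 2Q.
With 4 symmetric Cournot firms, each firm's FOC gives 58 − 10q = 48, so q = 1, Q = 4·1 = 4, and P = 50.
Lerner index = (P − MC)/P = (50 − 48)/50 = 0.04.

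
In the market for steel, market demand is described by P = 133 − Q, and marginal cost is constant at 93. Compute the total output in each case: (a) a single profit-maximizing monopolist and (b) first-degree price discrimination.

Monopoly: Q = 20; Perfect PD: Q = 40

A monopolist chooses Q where MR = MC. MR = 133 − 2Q; setting this equal to 93 gives Q = 20 and P = 113.
With perfect price discrimination, output is the efficient level Q = 40 (where demand meets MC), but every buyer pays their willingness to pay: CS = 0 and PS = total surplus.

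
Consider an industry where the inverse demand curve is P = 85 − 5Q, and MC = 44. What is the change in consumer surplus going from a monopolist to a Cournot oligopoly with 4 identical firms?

A monopolist chooses Q where MR = MC. MR = 85 − 10Q; setting this equal to 44 gives Q = 4.1 and P = 64.5.
CS = ½·(85 − 64.5)·4.1 = 42.025.
With 4 symmetric Cournot firms, each firm's FOC gives 85 − 25q = 44, so q = 1.64, Q = 4·1.64 = 6.56, and P = 52.2.
CS = ½·(85 − 52.2)·6.56 = 107.584.
Change in consumer surplus: 107.584 − 42.025 = 65.559.

CS rises by 65.559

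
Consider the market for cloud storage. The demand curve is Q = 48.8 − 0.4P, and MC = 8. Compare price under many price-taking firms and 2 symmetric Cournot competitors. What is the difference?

Inverting demand: P = 122 − 2.5Q.
Perfect competition: P = MC = 8, so 122 − 2.5Q = 8 and Q = 45.6.
With 2 symmetric Cournot firms, each firm's FOC gives 122 − 7.5q = 8, so q = 15.2, Q = 2·15.2 = 30.4, and P = 46.
Change in price: 46 − 8 = 38.

Price rises by 38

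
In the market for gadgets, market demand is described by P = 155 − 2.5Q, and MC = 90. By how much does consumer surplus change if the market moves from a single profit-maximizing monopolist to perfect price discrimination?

Consumer surplus falls by 211.25

A monopolist chooses Q where MR = MC. MR = 155 − 5Q; setting this equal to 90 gives Q = 13 and P = 122.5.
CS = ½·(155 − 122.5)·13 = 211.25.
A perfectly discriminating monopolist sells every unit with P(Q) ≥ MC(Q), so output equals the competitive quantity Q = 26. Each buyer pays their reservation price, so CS = 0 and the firm captures all surplus.
CS = 0.
Change in consumer surplus: 0 − 211.25 = −211.25.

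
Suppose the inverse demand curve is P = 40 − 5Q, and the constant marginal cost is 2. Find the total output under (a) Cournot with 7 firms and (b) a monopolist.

In a 7-firm Cournot equilibrium, symmetry and the first-order condition give q = (40 − 2)/(40) = 0.95. So Q = 6.65 and P = 6.75.
Monopoly sets MR = MC: 40 − 10Q = 2 ⇒ Q = 3.8, P = 40 − 5·3.8 = 21.

Cournot: Q = 6.65; Monopoly: Q = 3.8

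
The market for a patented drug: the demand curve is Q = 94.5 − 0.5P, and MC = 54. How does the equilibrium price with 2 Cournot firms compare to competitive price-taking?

Cournot: P = 99; Competition: P = 54

Inverting demand: P = 189 − 2Q.
With 2 symmetric Cournot firms, each firm's FOC gives 189 − 6q = 54, so q = 22.5, Q = 2·22.5 = 45, and P = 99.
Under competition P = MC = 54, so Q = (189 − 54)/2 = 67.5.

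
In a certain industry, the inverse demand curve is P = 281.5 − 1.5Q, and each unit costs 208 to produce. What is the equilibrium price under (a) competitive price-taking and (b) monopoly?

Competition: P = 208; Monopoly: P = 244.75

Competitive firms price at marginal cost: P = 208, giving Q = 49.
The monopolist equates marginal revenue to marginal cost: 281.5 − 3Q = 208, so Q = 24.5. From demand, P = 244.75.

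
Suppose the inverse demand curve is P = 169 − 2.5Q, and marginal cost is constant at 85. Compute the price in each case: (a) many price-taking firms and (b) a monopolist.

Competition: P = 85; Monopoly: P = 127

Perfect competition: P = MC = 85, so 169 − 2.5Q = 85 and Q = 33.6.
A monopolist chooses Q where MR = MC. MR = 169 − 5Q; setting this equal to 85 gives Q = 16.8 and P = 127.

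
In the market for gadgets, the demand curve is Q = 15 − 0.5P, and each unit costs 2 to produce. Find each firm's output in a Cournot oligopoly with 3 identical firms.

q_i = 3.5

Inverting demand: P = 30 − 2Q.
With 3 symmetric Cournot firms, each firm's FOC gives 30 − 8q = 2, so q = 3.5, Q = 3·3.5 = 10.5, and P = 9.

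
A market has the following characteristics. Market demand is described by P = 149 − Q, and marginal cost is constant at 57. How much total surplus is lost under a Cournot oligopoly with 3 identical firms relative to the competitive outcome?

Perfect competition: P = MC = 57, so 149 − Q = 57 and Q = 92.
Cournot with 3 identical firms: the symmetric best-response condition is 149 − 4q = 57. Each firm produces q = 23, total output Q = 69, price P = 80.
DWL is the triangle between Q = 69 and Q = 92: ½·(92 − 69)·(80 − 57) = 264.5.

DWL = 264.5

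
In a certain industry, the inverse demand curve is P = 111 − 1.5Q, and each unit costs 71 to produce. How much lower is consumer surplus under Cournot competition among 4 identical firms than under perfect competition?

Consumer surplus falls by 192

Under competition P = MC = 71, so Q = (111 − 71)/1.5 = 80/3.
CS = ½·(111 − 71)·80/3 = 1600/3.
In a 4-firm Cournot equilibrium, symmetry and the first-order condition give q = (111 − 71)/(7.5) = 16/3. So Q = 64/3 and P = 79.
CS = ½·(111 − 79)·64/3 = 1024/3.
Change in consumer surplus: 1024/3 − 1600/3 = −192.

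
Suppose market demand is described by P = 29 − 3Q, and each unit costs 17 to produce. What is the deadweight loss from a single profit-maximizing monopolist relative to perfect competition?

DWL = 6

Competitive firms price at marginal cost: P = 17, giving Q = 4.
A monopolist chooses Q where MR = MC. MR = 29 − 6Q; setting this equal to 17 gives Q = 2 and P = 23.
DWL is the triangle between Q = 2 and Q = 4: ½·(4 − 2)·(23 − 17) = 6.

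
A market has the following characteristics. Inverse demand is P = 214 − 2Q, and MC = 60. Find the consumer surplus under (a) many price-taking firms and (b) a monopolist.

Competitive firms price at marginal cost: P = 60, giving Q = 77.
CS = ½·(214 − 60)·77 = 5929.
The monopolist equates marginal revenue to marginal cost: 214 − 4Q = 60, so Q = 38.5. From demand, P = 137.
CS = ½·(214 − 137)·38.5 = 1482.25.

Competition: CS = 5929; Monopoly: CS = 1482.25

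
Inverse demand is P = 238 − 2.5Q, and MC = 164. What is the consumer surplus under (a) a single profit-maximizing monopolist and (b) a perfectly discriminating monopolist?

Monopoly sets MR = MC: 238 − 5Q = 164 ⇒ Q = 14.8, P = 238 − 2.5·14.8 = 201.
CS = ½·(238 − 201)·14.8 = 273.8.
A perfectly discriminating monopolist sells every unit with P(Q) ≥ MC(Q), so output equals the competitive quantity Q = 29.6. Each buyer pays their reservation price, so CS = 0 and the firm captures all surplus.
CS = 0.

Monopoly: CS = 273.8; Perfect PD: CS = 0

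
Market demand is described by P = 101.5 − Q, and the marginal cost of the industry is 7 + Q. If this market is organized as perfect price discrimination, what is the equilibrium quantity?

Q = 47.25

Under first-degree price discrimination the firm charges each unit its demand price and produces up to where P = MC, i.e. Q = 47.25. Consumer surplus is zero; producer surplus equals total surplus.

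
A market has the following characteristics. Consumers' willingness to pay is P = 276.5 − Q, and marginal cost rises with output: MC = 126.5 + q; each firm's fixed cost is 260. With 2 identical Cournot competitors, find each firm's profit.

Cournot with 2 identical firms: the symmetric best-response condition is 276.5 − 3q = 126.5 + q. Each firm produces q = 37.5, total output Q = 75, price P = 201.5.
Each firm's profit = 201.5·37.5 − (126.5·37.5 + ½·1·37.5²) − 260 = 1849.375.

π_i = 1849.375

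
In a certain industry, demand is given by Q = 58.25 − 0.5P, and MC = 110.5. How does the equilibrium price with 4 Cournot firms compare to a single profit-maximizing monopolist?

Cournot: P = 111.7; Monopoly: P = 113.5

Inverting demand: P = 116.5 − 2Q.
Cournot with 4 identical firms: the symmetric best-response condition is 116.5 − 10q = 110.5. Each firm produces q = 0.6, total output Q = 2.4, price P = 111.7.
A monopolist chooses Q where MR = MC. MR = 116.5 − 4Q; setting this equal to 110.5 gives Q = 1.5 and P = 113.5.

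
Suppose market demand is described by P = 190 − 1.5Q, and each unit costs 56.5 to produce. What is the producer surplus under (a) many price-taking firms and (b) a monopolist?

Competition: PS = 0; Monopoly: PS = 2970.375

Under competition P = MC = 56.5, so Q = (190 − 56.5)/1.5 = 89.
PS = (56.5 − 56.5)·89 = 0.
The monopolist equates marginal revenue to marginal cost: 190 − 3Q = 56.5, so Q = 44.5. From demand, P = 123.25.
PS = (123.25 − 56.5)·44.5 = 2970.375.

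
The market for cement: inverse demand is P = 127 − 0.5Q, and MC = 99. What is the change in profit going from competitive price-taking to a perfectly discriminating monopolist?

Perfect competition: P = MC = 99, so 127 − 0.5Q = 99 and Q = 56.
Profit = (99 − 99)·56 = 0.
A perfectly discriminating monopolist sells every unit with P(Q) ≥ MC(Q), so output equals the competitive quantity Q = 56. Each buyer pays their reservation price, so CS = 0 and the firm captures all surplus.
PS equals the full surplus area, 784. Profit = 784 = 784.
Change in profit: 784 − 0 = 784.

Profit rises by 784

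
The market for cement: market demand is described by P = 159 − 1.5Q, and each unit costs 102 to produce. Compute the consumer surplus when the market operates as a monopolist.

A monopolist chooses Q where MR = MC. MR = 159 − 3Q; setting this equal to 102 gives Q = 19 and P = 130.5.
CS = ½·(159 − 130.5)·19 = 270.75.

CS = 270.75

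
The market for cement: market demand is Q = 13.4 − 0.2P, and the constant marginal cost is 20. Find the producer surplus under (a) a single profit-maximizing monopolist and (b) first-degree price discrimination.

Monopoly: PS = 110.45; Perfect PD: PS = 220.9

Inverting demand: P = 67 − 5Q.
The monopolist equates marginal revenue to marginal cost: 67 − 10Q = 20, so Q = 4.7. From demand, P = 43.5.
PS = (43.5 − 20)·4.7 = 110.45.
Under first-degree price discrimination the firm charges each unit its demand price and produces up to where P = MC, i.e. Q = 9.4. Consumer surplus is zero; producer surplus equals total surplus.
PS = ½·(67 − 20)·9.4 = 220.9.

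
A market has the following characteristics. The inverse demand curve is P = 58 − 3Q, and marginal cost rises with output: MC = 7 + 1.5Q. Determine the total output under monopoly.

Q = 6.8

Monopoly sets MR = MC: 58 − 6Q = 7 + 1.5Q ⇒ Q = 6.8, P = 58 − 3·6.8 = 37.6.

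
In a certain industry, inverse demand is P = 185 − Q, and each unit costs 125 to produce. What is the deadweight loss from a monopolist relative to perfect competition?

DWL = 450

Competitive firms price at marginal cost: P = 125, giving Q = 60.
Monopoly sets MR = MC: 185 − 2Q = 125 ⇒ Q = 30, P = 185 − 30 = 155.
DWL is the triangle between Q = 30 and Q = 60: ½·(60 − 30)·(155 − 125) = 450.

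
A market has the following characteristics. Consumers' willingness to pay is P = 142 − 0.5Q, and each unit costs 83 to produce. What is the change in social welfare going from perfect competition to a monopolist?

TS falls by 870.25

Competitive firms price at marginal cost: P = 83, giving Q = 118.
CS = ½·(142 − 83)·118 = 3481; PS = (83 − 83)·118 = 0; TS = 3481.
A monopolist chooses Q where MR = MC. MR = 142 − Q; setting this equal to 83 gives Q = 59 and P = 112.5.
CS = ½·(142 − 112.5)·59 = 870.25; PS = (112.5 − 83)·59 = 1740.5; TS = 2610.75.
Change in social welfare: 2610.75 − 3481 = −870.25.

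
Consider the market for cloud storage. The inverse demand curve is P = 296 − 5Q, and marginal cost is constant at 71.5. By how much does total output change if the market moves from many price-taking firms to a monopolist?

Perfect competition: P = MC = 71.5, so 296 − 5Q = 71.5 and Q = 44.9.
The monopolist equates marginal revenue to marginal cost: 296 − 10Q = 71.5, so Q = 22.45. From demand, P = 183.75.
Change in total output: 22.45 − 44.9 = −22.45.

Q falls by 22.45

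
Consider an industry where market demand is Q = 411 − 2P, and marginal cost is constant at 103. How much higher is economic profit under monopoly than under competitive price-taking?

Inverting demand: P = 205.5 − 0.5Q.
Competitive firms price at marginal cost: P = 103, giving Q = 205.
Profit = (103 − 103)·205 = 0.
Monopoly sets MR = MC: 205.5 − Q = 103 ⇒ Q = 102.5, P = 205.5 − 0.5·102.5 = 154.25.
Profit = (154.25 − 103)·102.5 = 5253.125.
Change in economic profit: 5253.125 − 0 = 5253.125.

Economic profit rises by 5253.125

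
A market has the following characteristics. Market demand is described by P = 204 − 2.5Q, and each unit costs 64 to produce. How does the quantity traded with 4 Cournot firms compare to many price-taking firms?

Cournot: Q = 44.8; Competition: Q = 56

In a 4-firm Cournot equilibrium, symmetry and the first-order condition give q = (204 − 64)/(12.5) = 11.2. So Q = 44.8 and P = 92.
Perfect competition: P = MC = 64, so 204 − 2.5Q = 64 and Q = 56.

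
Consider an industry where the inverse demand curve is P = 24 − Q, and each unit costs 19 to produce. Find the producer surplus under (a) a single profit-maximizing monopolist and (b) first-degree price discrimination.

The monopolist equates marginal revenue to marginal cost: 24 − 2Q = 19, so Q = 2.5. From demand, P = 21.5.
PS = (21.5 − 19)·2.5 = 6.25.
With perfect price discrimination, output is the efficient level Q = 5 (where demand meets MC), but every buyer pays their willingness to pay: CS = 0 and PS = total surplus.
PS = ½·(24 − 19)·5 = 12.5.

Monopoly: PS = 6.25; Perfect PD: PS = 12.5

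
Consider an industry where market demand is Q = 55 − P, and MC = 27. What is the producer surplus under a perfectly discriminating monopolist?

Inverting demand: P = 55 − Q.
Under first-degree price discrimination the firm charges each unit its demand price and produces up to where P = MC, i.e. Q = 28. Consumer surplus is zero; producer surplus equals total surplus.
PS = ½·(55 − 27)·28 = 392.

PS = 392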